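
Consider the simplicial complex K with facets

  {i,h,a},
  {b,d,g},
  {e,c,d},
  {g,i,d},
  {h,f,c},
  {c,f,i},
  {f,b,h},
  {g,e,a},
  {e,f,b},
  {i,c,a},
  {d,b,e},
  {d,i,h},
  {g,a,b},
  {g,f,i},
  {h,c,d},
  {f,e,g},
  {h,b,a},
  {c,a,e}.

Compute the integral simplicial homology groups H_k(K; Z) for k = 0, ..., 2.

Order the vertices as a < b < c < d < e < f < g < h < i. Listing each simplex with vertices in this order, K has dimension 2 with simplices:

  0-simplices (9): a, b, c, d, e, f, g, h, i
  1-simplices (27): ab, ac, ae, ag, ah, ai, bd, be, bf, bg, bh, cd, ce, cf, ch, ci, de, dg, dh, di, ef, eg, fg, fh, fi, gi, hi
  2-simplices (18): abg, abh, ace, aci, aeg, ahi, bde, bdg, bef, bfh, cde, cdh, cfh, cfi, dgi, dhi, efg, fgi

giving chain groups C_0 ≅ Z^9, C_1 ≅ Z^27, C_2 ≅ Z^18.

Boundary ∂_1: C_1 → C_0 maps an edge to its endpoints' difference, ∂[p,q] = q − p. For instance
  ∂fi = i − f.
The 9×27 boundary matrix has rank 8 and Smith normal form diag(1,1,1,1,1,1,1,1).

Boundary ∂_2: C_2 → C_1 sends each 2-simplex [p,q,r] to [q,r] − [p,r] + [p,q]. For instance
  ∂cfh = fh − ch + cf,
  ∂cde = de − ce + cd.
The 27×18 boundary matrix has rank 18 and Smith normal form diag(1,1,1,1,1,1,1,1,1,1,1,1,1,1,1,1,1,2).

From H_k ≅ ker(∂_k) / im(∂_{k+1}) we obtain:

  H_0: rank C_0 − rank ∂_1 = 9 − 8 = 1, and the invariant factors of ∂_1 are all 1, so H_0 ≅ Z.
  H_1: rank ker ∂_1 − rank ∂_2 = (27 − 8) − 18 = 1, and ∂_2 has invariant factor 2 > 1, so H_1 ≅ Z ⊕ Z/2.
  H_2: rank ker ∂_2 − rank ∂_3 = (18 − 18) − 0 = 0, and there is no ∂_3, so H_2 ≅ 0.

As a check, the Euler characteristic is 9 − 27 + 18 = 0, which agrees with 1 − 1 + 0 = 0.

H_0 ≅ Z,  H_1 ≅ Z ⊕ Z/2,  H_2 = 0.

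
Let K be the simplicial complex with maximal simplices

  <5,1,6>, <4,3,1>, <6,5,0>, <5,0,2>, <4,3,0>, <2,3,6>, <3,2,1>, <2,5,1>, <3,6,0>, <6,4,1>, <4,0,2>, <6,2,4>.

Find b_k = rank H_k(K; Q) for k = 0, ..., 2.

We work with the vertex ordering 0 < 1 < 2 < 3 < 4 < 5 < 6. The simplices of K, each written with vertices in increasing order, are:

  0-simplices (7): [0], [1], [2], [3], [4], [5], [6]
  1-simplices (18): [0,2], [0,3], [0,4], [0,5], [0,6], [1,2], [1,3], [1,4], [1,5], [1,6], [2,3], [2,4], [2,5], [2,6], [3,4], [3,6], [4,6], [5,6]
  2-simplices (12): [0,2,4], [0,2,5], [0,3,4], [0,3,6], [0,5,6], [1,2,3], [1,2,5], [1,3,4], [1,4,6], [1,5,6], [2,3,6], [2,4,6]

Hence C_0 ≅ Z^7, C_1 ≅ Z^18, C_2 ≅ Z^12.

Boundary ∂_1: C_1 → C_0 is given by ∂[p,q] = [q] − [p].
This gives a 7×18 integer matrix of rank 6; reducing to Smith normal form yields diagonal entries (1,1,1,1,1,1).

∂_2: C_2 → C_1 maps a triangle to the signed sum of its edges. For instance
  ∂[1,3,4] = [3,4] − [1,4] + [1,3],
  ∂[1,2,3] = [2,3] − [1,3] + [1,2].
As a 18×12 matrix over Z this has rank 12, with invariant factors (1,1,1,1,1,1,1,1,1,1,1,2).

Now H_k = ker ∂_k / im ∂_{k+1}, so:

  H_0: rank C_0 − rank ∂_1 = 7 − 6 = 1, and the invariant factors of ∂_1 are all 1, so H_0 ≅ Z.
  H_1: rank ker ∂_1 − rank ∂_2 = (18 − 6) − 12 = 0, and ∂_2 has invariant factor 2 > 1, so H_1 ≅ Z/2Z.
  H_2: rank ker ∂_2 − rank ∂_3 = (12 − 12) − 0 = 0, and there is no ∂_3, so H_2 ≅ 0.

As a check, the Euler characteristic is 7 − 18 + 12 = 1, which agrees with 1 − 0 + 0 = 1.

Hence the Betti numbers are b_0 = 1, b_1 = 0, b_2 = 0.

b_0 = 1, b_1 = 0, b_2 = 0.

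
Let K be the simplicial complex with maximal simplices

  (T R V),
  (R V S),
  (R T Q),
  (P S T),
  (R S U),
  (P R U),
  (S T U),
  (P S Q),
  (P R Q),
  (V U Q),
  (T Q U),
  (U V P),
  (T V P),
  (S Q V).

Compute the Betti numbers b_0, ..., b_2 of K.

We work with the vertex ordering P < Q < R < S < T < U < V. The simplices of K, each written with vertices in increasing order, are:

  0-simplices (7): P, Q, R, S, T, U, V
  1-simplices (21): PQ, PR, PS, PT, PU, PV, QR, QS, QT, QU, QV, RS, RT, RU, RV, ST, SU, SV, TU, TV, UV
  2-simplices (14): PQR, PQS, PRU, PST, PTV, PUV, QRT, QSV, QTU, QUV, RSU, RSV, RTV, STU

so the chain groups are C_0 ≅ Z^7, C_1 ≅ Z^21, C_2 ≅ Z^14.

∂_1: C_1 → C_0 is given by ∂[p,q] = [q] − [p]. For instance
  ∂ST = T − S.
The 7×21 boundary matrix has rank 6 and Smith normal form diag(1,1,1,1,1,1).

The boundary map ∂_2: C_2 → C_1 sends each 2-simplex [p,q,r] to [q,r] − [p,r] + [p,q]. For instance
  ∂PTV = TV − PV + PT,
  ∂PQS = QS − PS + PQ.
As a 21×14 matrix over Z this has rank 13, with invariant factors (1,1,1,1,1,1,1,1,1,1,1,1,1).

Reading off H_k = ker ∂_k / im ∂_{k+1}:

  H_0: rank C_0 − rank ∂_1 = 7 − 6 = 1, and the invariant factors of ∂_1 are all 1, so H_0 ≅ Z.
  H_1: rank ker ∂_1 − rank ∂_2 = (21 − 6) − 13 = 2, and the invariant factors of ∂_2 are all 1, so H_1 ≅ Z^2.
  H_2: rank ker ∂_2 − rank ∂_3 = (14 − 13) − 0 = 1, and there is no ∂_3, so H_2 ≅ Z.

As a check, the Euler characteristic is 7 − 21 + 14 = 0, which agrees with 1 − 2 + 1 = 0.

Hence the Betti numbers are b_0 = 1, b_1 = 2, b_2 = 1.

b_0 = 1, b_1 = 2, b_2 = 1.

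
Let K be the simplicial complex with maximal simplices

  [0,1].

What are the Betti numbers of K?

Fix the vertex order 0 < 1 and write every simplex with vertices in increasing order. Then dim K = 1 and the simplices of K are:

  0-simplices (2): [0], [1]
  1-simplices (1): [0,1]

giving chain groups C_0 ≅ Z^2, C_1 ≅ Z^1.

∂_1: C_1 → C_0 sends each edge [p,q] (with p < q) to q − p.
This gives a 2×1 integer matrix of rank 1; reducing to Smith normal form yields diagonal entries (1).

From H_k ≅ ker(∂_k) / im(∂_{k+1}) we obtain:

  H_0: rank C_0 − rank ∂_1 = 2 − 1 = 1, and the invariant factors of ∂_1 are all 1, so H_0 = Z.
  H_1: rank ker ∂_1 − rank ∂_2 = (1 − 1) − 0 = 0, and there is no ∂_2, so H_1 = 0.

(K is a triangulation of the 1-simplex.)

Hence the Betti numbers are b_0 = 1, b_1 = 0.

b_0 = 1, b_1 = 0.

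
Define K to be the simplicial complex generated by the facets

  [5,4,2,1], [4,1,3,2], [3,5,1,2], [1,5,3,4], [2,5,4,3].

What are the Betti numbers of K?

Fix the vertex order 1 < 2 < 3 < 4 < 5 and write every simplex with vertices in increasing order. Then dim K = 3 and the simplices of K are:

  0-simplices (5): [1], [2], [3], [4], [5]
  1-simplices (10): [1,2], [1,3], [1,4], [1,5], [2,3], [2,4], [2,5], [3,4], [3,5], [4,5]
  2-simplices (10): [1,2,3], [1,2,4], [1,2,5], [1,3,4], [1,3,5], [1,4,5], [2,3,4], [2,3,5], [2,4,5], [3,4,5]
  3-simplices (5): [1,2,3,4], [1,2,3,5], [1,2,4,5], [1,3,4,5], [2,3,4,5]

giving chain groups C_0 ≅ Z^5, C_1 ≅ Z^10, C_2 ≅ Z^10, C_3 ≅ Z^5.

The boundary map ∂_1: C_1 → C_0 sends each edge [p,q] (with p < q) to q − p.
The 5×10 boundary matrix has rank 4 and Smith normal form diag(1,1,1,1).

∂_2: C_2 → C_1 maps a triangle to the signed sum of its edges. For instance
  ∂[1,3,4] = [3,4] − [1,4] + [1,3],
  ∂[2,3,4] = [3,4] − [2,4] + [2,3].
As a 10×10 matrix over Z this has rank 6, with invariant factors (1,1,1,1,1,1).

Boundary ∂_3: C_3 → C_2 sends each 3-simplex σ to the alternating sum Σ_i (−1)^i (σ with its i-th vertex removed). For instance
  ∂[1,2,3,5] = [2,3,5] − [1,3,5] + [1,2,5] − [1,2,3],
  ∂[1,2,3,4] = [2,3,4] − [1,3,4] + [1,2,4] − [1,2,3].
The 10×5 boundary matrix has rank 4 and Smith normal form diag(1,1,1,1).

From H_k ≅ ker(∂_k) / im(∂_{k+1}) we obtain:

  H_0: rank C_0 − rank ∂_1 = 5 − 4 = 1, and the invariant factors of ∂_1 are all 1, so H_0 ≅ Z.
  H_1: rank ker ∂_1 − rank ∂_2 = (10 − 4) − 6 = 0, and the invariant factors of ∂_2 are all 1, so H_1 ≅ 0.
  H_2: rank ker ∂_2 − rank ∂_3 = (10 − 6) − 4 = 0, and the invariant factors of ∂_3 are all 1, so H_2 ≅ 0.
  H_3: rank ker ∂_3 − rank ∂_4 = (5 − 4) − 0 = 1, and there is no ∂_4, so H_3 ≅ Z.

As a check, the Euler characteristic is 5 − 10 + 10 − 5 = 0, which agrees with 1 − 0 + 0 − 1 = 0.

Hence the Betti numbers are b_0 = 1, b_1 = 0, b_2 = 0, b_3 = 1.

b_0 = 1, b_1 = 0, b_2 = 0, b_3 = 1.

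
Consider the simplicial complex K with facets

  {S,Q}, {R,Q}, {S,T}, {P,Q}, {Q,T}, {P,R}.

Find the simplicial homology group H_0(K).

Fix the vertex order P < Q < R < S < T and write every simplex with vertices in increasing order. Then dim K = 1 and the simplices of K are:

  0-simplices (5): P, Q, R, S, T
  1-simplices (6): PQ, PR, QR, QS, QT, ST

so the chain groups are C_0 ≅ Z^5, C_1 ≅ Z^6.

∂_1: C_1 → C_0 maps an edge to its endpoints' difference, ∂[p,q] = q − p. For instance
  ∂PR = R − P.
As a 5×6 matrix over Z this has rank 4, with invariant factors (1,1,1,1).

Reading off H_k = ker ∂_k / im ∂_{k+1}:

  H_0: rank C_0 − rank ∂_1 = 5 − 4 = 1, and the invariant factors of ∂_1 are all 1, so H_0 ≅ Z.

H_0 ≅ Z.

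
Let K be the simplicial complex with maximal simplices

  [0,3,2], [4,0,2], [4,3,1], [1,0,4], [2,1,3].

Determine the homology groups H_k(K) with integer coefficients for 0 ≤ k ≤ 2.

Take the total order 0 < 1 < 2 < 3 < 4 on the vertex set. Then K (dimension 2) consists of the simplices:

  0-simplices (5): [0], [1], [2], [3], [4]
  1-simplices (10): [0,1], [0,2], [0,3], [0,4], [1,2], [1,3], [1,4], [2,3], [2,4], [3,4]
  2-simplices (5): [0,1,4], [0,2,3], [0,2,4], [1,2,3], [1,3,4]

giving chain groups C_0 ≅ Z^5, C_1 ≅ Z^10, C_2 ≅ Z^5.

The boundary map ∂_1: C_1 → C_0 is given by ∂[p,q] = [q] − [p]. For instance
  ∂[0,4] = [4] − [0].
As a 5×10 matrix over Z this has rank 4, with invariant factors (1,1,1,1).

Boundary ∂_2: C_2 → C_1 maps a triangle to the signed sum of its edges. For instance
  ∂[0,2,4] = [2,4] − [0,4] + [0,2],
  ∂[1,2,3] = [2,3] − [1,3] + [1,2].
The resulting 10×5 matrix has rank 5, and its Smith normal form has invariant factors (1,1,1,1,1).

Reading off H_k = ker ∂_k / im ∂_{k+1}:

  H_0: rank C_0 − rank ∂_1 = 5 − 4 = 1, and the invariant factors of ∂_1 are all 1, so H_0 ≅ Z.
  H_1: rank ker ∂_1 − rank ∂_2 = (10 − 4) − 5 = 1, and the invariant factors of ∂_2 are all 1, so H_1 ≅ Z.
  H_2: rank ker ∂_2 − rank ∂_3 = (5 − 5) − 0 = 0, and there is no ∂_3, so H_2 ≅ 0.

As a check, the Euler characteristic is 5 − 10 + 5 = 0, which agrees with 1 − 1 + 0 = 0.

H_0 ≅ Z,  H_1 ≅ Z,  H_2 = 0.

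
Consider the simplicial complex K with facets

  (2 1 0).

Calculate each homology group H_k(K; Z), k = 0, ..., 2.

K has 3 vertices, 3 edges, 1 triangle.
rank ∂_0 = 0, rank ∂_1 = 2 ⇒ b_0 = 3 − 0 − 2 = 1; all invariant factors of ∂_1 are 1 so no torsion. So H_0 ≅ Z.
rank ∂_1 = 2, rank ∂_2 = 1 ⇒ b_1 = 3 − 2 − 1 = 0; all invariant factors of ∂_2 are 1 so no torsion. So H_1 ≅ 0.
rank ∂_2 = 1, rank ∂_3 = 0 ⇒ b_2 = 1 − 1 − 0 = 0. So H_2 ≅ 0.

H_0 = Z,  H_1 = 0,  H_2 = 0.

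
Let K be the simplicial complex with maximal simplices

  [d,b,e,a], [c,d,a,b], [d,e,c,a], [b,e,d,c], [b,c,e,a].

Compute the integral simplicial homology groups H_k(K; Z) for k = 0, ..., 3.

H_0 ≅ Z,  H_1 = 0,  H_2 = 0,  H_3 ≅ Z.

Fix the vertex order a < b < c < d < e and write every simplex with vertices in increasing order. Then dim K = 3 and the simplices of K are:

  0-simplices (5): a, b, c, d, e
  1-simplices (10): ab, ac, ad, ae, bc, bd, be, cd, ce, de
  2-simplices (10): abc, abd, abe, acd, ace, ade, bcd, bce, bde, cde
  3-simplices (5): abcd, abce, abde, acde, bcde

giving chain groups C_0 ≅ Z^5, C_1 ≅ Z^10, C_2 ≅ Z^10, C_3 ≅ Z^5.

∂_1: C_1 → C_0 is given by ∂[p,q] = [q] − [p].
This gives a 5×10 integer matrix of rank 4; reducing to Smith normal form yields diagonal entries (1,1,1,1).

Boundary ∂_2: C_2 → C_1 sends each 2-simplex [p,q,r] to [q,r] − [p,r] + [p,q]. For instance
  ∂ace = ce − ae + ac,
  ∂abe = be − ae + ab.
This gives a 10×10 integer matrix of rank 6; reducing to Smith normal form yields diagonal entries (1,1,1,1,1,1).

The boundary map ∂_3: C_3 → C_2 sends each 3-simplex σ to the alternating sum Σ_i (−1)^i (σ with its i-th vertex removed). For instance
  ∂abde = bde − ade + abe − abd,
  ∂abcd = bcd − acd + abd − abc.
The 10×5 boundary matrix has rank 4 and Smith normal form diag(1,1,1,1).

Computing H_k = (kernel of ∂_k) / (image of ∂_{k+1}):

  H_0: rank C_0 − rank ∂_1 = 5 − 4 = 1, and the invariant factors of ∂_1 are all 1, so H_0 ≅ Z.
  H_1: rank ker ∂_1 − rank ∂_2 = (10 − 4) − 6 = 0, and the invariant factors of ∂_2 are all 1, so H_1 ≅ 0.
  H_2: rank ker ∂_2 − rank ∂_3 = (10 − 6) − 4 = 0, and the invariant factors of ∂_3 are all 1, so H_2 ≅ 0.
  H_3: rank ker ∂_3 − rank ∂_4 = (5 − 4) − 0 = 1, and there is no ∂_4, so H_3 ≅ Z.

(K is a triangulation of the 3-sphere S^3.)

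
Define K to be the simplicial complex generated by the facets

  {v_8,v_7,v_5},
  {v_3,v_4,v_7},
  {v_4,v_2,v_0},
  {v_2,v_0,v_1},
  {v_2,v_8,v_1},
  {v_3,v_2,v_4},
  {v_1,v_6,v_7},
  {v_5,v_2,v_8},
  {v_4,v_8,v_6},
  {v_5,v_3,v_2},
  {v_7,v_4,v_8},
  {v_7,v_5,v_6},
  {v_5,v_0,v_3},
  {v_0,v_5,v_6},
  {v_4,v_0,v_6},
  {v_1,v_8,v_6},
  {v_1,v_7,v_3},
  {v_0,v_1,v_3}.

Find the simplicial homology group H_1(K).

We work with the vertex ordering v_0 < v_1 < v_2 < v_3 < v_4 < v_5 < v_6 < v_7 < v_8. The simplices of K, each written with vertices in increasing order, are:

  0-simplices (9): [v_0], [v_1], [v_2], [v_3], [v_4], [v_5], [v_6], [v_7], [v_8]
  1-simplices (27): (27 of them)
  2-simplices (18): (18 of them)

so the chain groups are C_0 ≅ Z^9, C_1 ≅ Z^27, C_2 ≅ Z^18.

∂_1: C_1 → C_0 is given by ∂[p,q] = [q] − [p].
As a 9×27 matrix over Z this has rank 8, with invariant factors (1,1,1,1,1,1,1,1).

∂_2: C_2 → C_1 maps a triangle to the signed sum of its edges. For instance
  ∂[v_0,v_4,v_6] = [v_4,v_6] − [v_0,v_6] + [v_0,v_4],
  ∂[v_0,v_3,v_5] = [v_3,v_5] − [v_0,v_5] + [v_0,v_3].
This gives a 27×18 integer matrix of rank 18; reducing to Smith normal form yields diagonal entries (1,1,1,1,1,1,1,1,1,1,1,1,1,1,1,1,1,2).

Computing H_k = (kernel of ∂_k) / (image of ∂_{k+1}):

  H_1: rank ker ∂_1 − rank ∂_2 = (27 − 8) − 18 = 1, and ∂_2 has invariant factor 2 > 1, so H_1 ≅ Z ⊕ Z/2Z.

(K is a triangulation of the Klein bottle.)

H_1 ≅ Z ⊕ Z/2Z.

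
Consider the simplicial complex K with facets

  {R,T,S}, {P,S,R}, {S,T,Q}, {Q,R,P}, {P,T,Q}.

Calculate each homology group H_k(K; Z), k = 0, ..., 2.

We work with the vertex ordering P < Q < R < S < T. The simplices of K, each written with vertices in increasing order, are:

  0-simplices (5): P, Q, R, S, T
  1-simplices (10): PQ, PR, PS, PT, QR, QS, QT, RS, RT, ST
  2-simplices (5): PQR, PQT, PRS, QST, RST

giving chain groups C_0 ≅ Z^5, C_1 ≅ Z^10, C_2 ≅ Z^5.

∂_1: C_1 → C_0 sends each edge [p,q] (with p < q) to q − p.
The resulting 5×10 matrix has rank 4, and its Smith normal form has invariant factors (1,1,1,1).

∂_2: C_2 → C_1 sends each 2-simplex [p,q,r] to [q,r] − [p,r] + [p,q]. For instance
  ∂RST = ST − RT + RS,
  ∂QST = ST − QT + QS.
This gives a 10×5 integer matrix of rank 5; reducing to Smith normal form yields diagonal entries (1,1,1,1,1).

Now H_k = ker ∂_k / im ∂_{k+1}, so:

  H_0: rank C_0 − rank ∂_1 = 5 − 4 = 1, and the invariant factors of ∂_1 are all 1, so H_0 = Z.
  H_1: rank ker ∂_1 − rank ∂_2 = (10 − 4) − 5 = 1, and the invariant factors of ∂_2 are all 1, so H_1 = Z.
  H_2: rank ker ∂_2 − rank ∂_3 = (5 − 5) − 0 = 0, and there is no ∂_3, so H_2 = 0.

As a check, the Euler characteristic is 5 − 10 + 5 = 0, which agrees with 1 − 1 + 0 = 0.

H_0 ≅ Z,  H_1 ≅ Z,  H_2 = 0.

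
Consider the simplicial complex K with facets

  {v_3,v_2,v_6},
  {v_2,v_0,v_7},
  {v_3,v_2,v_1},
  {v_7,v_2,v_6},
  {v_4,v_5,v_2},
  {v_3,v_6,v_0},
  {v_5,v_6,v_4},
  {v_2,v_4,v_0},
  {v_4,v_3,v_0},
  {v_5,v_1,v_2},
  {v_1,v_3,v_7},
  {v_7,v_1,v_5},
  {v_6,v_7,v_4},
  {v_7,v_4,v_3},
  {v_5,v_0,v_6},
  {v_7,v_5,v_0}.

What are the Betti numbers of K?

b_0 = 1, b_1 = 2, b_2 = 1.

Fix the vertex order v_0 < v_1 < v_2 < v_3 < v_4 < v_5 < v_6 < v_7 and write every simplex with vertices in increasing order. Then dim K = 2 and the simplices of K are:

  0-simplices (8): [v_0], [v_1], [v_2], [v_3], [v_4], [v_5], [v_6], [v_7]
  1-simplices (24): (24 of them)
  2-simplices (16): (16 of them)

so the chain groups are C_0 ≅ Z^8, C_1 ≅ Z^24, C_2 ≅ Z^16.

Boundary ∂_1: C_1 → C_0 maps an edge to its endpoints' difference, ∂[p,q] = q − p. For instance
  ∂[v_5,v_7] = [v_7] − [v_5].
This gives a 8×24 integer matrix of rank 7; reducing to Smith normal form yields diagonal entries (1,1,1,1,1,1,1).

Boundary ∂_2: C_2 → C_1 maps a triangle to the signed sum of its edges. For instance
  ∂[v_0,v_5,v_7] = [v_5,v_7] − [v_0,v_7] + [v_0,v_5],
  ∂[v_2,v_4,v_5] = [v_4,v_5] − [v_2,v_5] + [v_2,v_4].
The 24×16 boundary matrix has rank 15 and Smith normal form diag(1,1,1,1,1,1,1,1,1,1,1,1,1,1,1).

From H_k ≅ ker(∂_k) / im(∂_{k+1}) we obtain:

  H_0: rank C_0 − rank ∂_1 = 8 − 7 = 1, and the invariant factors of ∂_1 are all 1, so H_0 = Z.
  H_1: rank ker ∂_1 − rank ∂_2 = (24 − 7) − 15 = 2, and the invariant factors of ∂_2 are all 1, so H_1 = Z^2.
  H_2: rank ker ∂_2 − rank ∂_3 = (16 − 15) − 0 = 1, and there is no ∂_3, so H_2 = Z.

Hence the Betti numbers are b_0 = 1, b_1 = 2, b_2 = 1.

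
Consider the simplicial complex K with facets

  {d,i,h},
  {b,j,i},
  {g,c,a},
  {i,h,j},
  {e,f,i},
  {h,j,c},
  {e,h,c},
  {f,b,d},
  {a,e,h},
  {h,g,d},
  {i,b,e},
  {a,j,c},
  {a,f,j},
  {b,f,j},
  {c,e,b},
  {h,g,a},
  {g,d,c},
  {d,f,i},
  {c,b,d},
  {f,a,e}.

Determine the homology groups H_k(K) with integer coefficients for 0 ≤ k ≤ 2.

Order the vertices as a < b < c < d < e < f < g < h < i < j. Listing each simplex with vertices in this order, K has dimension 2 with simplices:

  0-simplices (10): a, b, c, d, e, f, g, h, i, j
  1-simplices (30): ac, ae, af, ag, ah, aj, bc, bd, be, bf, bi, bj, cd, ce, cg, ch, cj, df, dg, dh, di, ef, eh, ei, fi, fj, gh, hi, hj, ij
  2-simplices (20): acg, acj, aef, aeh, afj, agh, bcd, bce, bdf, bei, bfj, bij, cdg, ceh, chj, dfi, dgh, dhi, efi, hij

so the chain groups are C_0 ≅ Z^10, C_1 ≅ Z^30, C_2 ≅ Z^20.

∂_1: C_1 → C_0 is given by ∂[p,q] = [q] − [p]. For instance
  ∂di = i − d.
As a 10×30 matrix over Z this has rank 9, with invariant factors (1,1,1,1,1,1,1,1,1).

∂_2: C_2 → C_1 sends each 2-simplex [p,q,r] to [q,r] − [p,r] + [p,q]. For instance
  ∂efi = fi − ei + ef,
  ∂chj = hj − cj + ch.
The 30×20 boundary matrix has rank 20 and Smith normal form diag(1,1,1,1,1,1,1,1,1,1,1,1,1,1,1,1,1,1,1,2).

From H_k ≅ ker(∂_k) / im(∂_{k+1}) we obtain:

  H_0: rank C_0 − rank ∂_1 = 10 − 9 = 1, and the invariant factors of ∂_1 are all 1, so H_0 ≅ Z.
  H_1: rank ker ∂_1 − rank ∂_2 = (30 − 9) − 20 = 1, and ∂_2 has invariant factor 2 > 1, so H_1 ≅ Z ⊕ Z/2.
  H_2: rank ker ∂_2 − rank ∂_3 = (20 − 20) − 0 = 0, and there is no ∂_3, so H_2 ≅ 0.

H_0 ≅ Z,  H_1 ≅ Z ⊕ Z/2,  H_2 = 0.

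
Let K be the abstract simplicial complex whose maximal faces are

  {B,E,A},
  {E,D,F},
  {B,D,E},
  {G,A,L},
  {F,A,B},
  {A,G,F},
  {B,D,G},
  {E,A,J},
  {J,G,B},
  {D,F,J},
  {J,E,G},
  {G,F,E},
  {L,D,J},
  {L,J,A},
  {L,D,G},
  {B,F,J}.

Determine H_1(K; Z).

H_1 = Z^2.

Order the vertices as A < B < D < E < F < G < J < L. Listing each simplex with vertices in this order, K has dimension 2 with simplices:

  0-simplices (8): A, B, D, E, F, G, J, L
  1-simplices (24): AB, AE, AF, AG, AJ, AL, BD, BE, BF, BG, BJ, DE, DF, DG, DJ, DL, EF, EG, EJ, FG, FJ, GJ, GL, JL
  2-simplices (16): ABE, ABF, AEJ, AFG, AGL, AJL, BDE, BDG, BFJ, BGJ, DEF, DFJ, DGL, DJL, EFG, EGJ

so the chain groups are C_0 ≅ Z^8, C_1 ≅ Z^24, C_2 ≅ Z^16.

The boundary map ∂_1: C_1 → C_0 sends each edge [p,q] (with p < q) to q − p.
The resulting 8×24 matrix has rank 7, and its Smith normal form has invariant factors (1,1,1,1,1,1,1).

Boundary ∂_2: C_2 → C_1 sends each 2-simplex [p,q,r] to [q,r] − [p,r] + [p,q]. For instance
  ∂AGL = GL − AL + AG,
  ∂DFJ = FJ − DJ + DF.
The resulting 24×16 matrix has rank 15, and its Smith normal form has invariant factors (1,1,1,1,1,1,1,1,1,1,1,1,1,1,1).

Reading off H_k = ker ∂_k / im ∂_{k+1}:

  H_1: rank ker ∂_1 − rank ∂_2 = (24 − 7) − 15 = 2, and the invariant factors of ∂_2 are all 1, so H_1 = Z^2.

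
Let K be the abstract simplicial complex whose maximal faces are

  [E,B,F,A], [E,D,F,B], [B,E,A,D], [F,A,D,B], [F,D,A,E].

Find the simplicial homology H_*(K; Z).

H_0 ≅ Z,  H_1 = 0,  H_2 = 0,  H_3 ≅ Z.

K has 5 vertices, 10 edges, 10 triangles, 5 3-simplices.
rank ∂_0 = 0, rank ∂_1 = 4 ⇒ b_0 = 5 − 0 − 4 = 1; all invariant factors of ∂_1 are 1 so no torsion. So H_0 ≅ Z.
rank ∂_1 = 4, rank ∂_2 = 6 ⇒ b_1 = 10 − 4 − 6 = 0; all invariant factors of ∂_2 are 1 so no torsion. So H_1 ≅ 0.
rank ∂_2 = 6, rank ∂_3 = 4 ⇒ b_2 = 10 − 6 − 4 = 0; all invariant factors of ∂_3 are 1 so no torsion. So H_2 ≅ 0.
rank ∂_3 = 4, rank ∂_4 = 0 ⇒ b_3 = 5 − 4 − 0 = 1. So H_3 ≅ Z.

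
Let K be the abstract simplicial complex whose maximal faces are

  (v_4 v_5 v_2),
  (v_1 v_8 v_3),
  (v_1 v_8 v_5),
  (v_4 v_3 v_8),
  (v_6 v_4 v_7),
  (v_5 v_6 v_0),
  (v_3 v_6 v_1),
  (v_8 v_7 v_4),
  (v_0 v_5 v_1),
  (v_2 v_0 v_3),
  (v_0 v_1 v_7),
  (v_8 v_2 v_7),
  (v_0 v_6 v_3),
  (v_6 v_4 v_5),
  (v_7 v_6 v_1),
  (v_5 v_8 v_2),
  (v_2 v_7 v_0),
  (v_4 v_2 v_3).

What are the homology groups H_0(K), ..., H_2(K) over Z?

Take the total order v_0 < v_1 < v_2 < v_3 < v_4 < v_5 < v_6 < v_7 < v_8 on the vertex set. Then K (dimension 2) consists of the simplices:

  0-simplices (9): [v_0], [v_1], [v_2], [v_3], [v_4], [v_5], [v_6], [v_7], [v_8]
  1-simplices (27): (27 of them)
  2-simplices (18): (18 of them)

Hence C_0 ≅ Z^9, C_1 ≅ Z^27, C_2 ≅ Z^18.

The boundary map ∂_1: C_1 → C_0 maps an edge to its endpoints' difference, ∂[p,q] = q − p. For instance
  ∂[v_4,v_7] = [v_7] − [v_4].
As a 9×27 matrix over Z this has rank 8, with invariant factors (1,1,1,1,1,1,1,1).

Boundary ∂_2: C_2 → C_1 acts by ∂[p,q,r] = [q,r] − [p,r] + [p,q]. For instance
  ∂[v_0,v_2,v_3] = [v_2,v_3] − [v_0,v_3] + [v_0,v_2],
  ∂[v_2,v_4,v_5] = [v_4,v_5] − [v_2,v_5] + [v_2,v_4].
The 27×18 boundary matrix has rank 18 and Smith normal form diag(1,1,1,1,1,1,1,1,1,1,1,1,1,1,1,1,1,2).

From H_k ≅ ker(∂_k) / im(∂_{k+1}) we obtain:

  H_0: rank C_0 − rank ∂_1 = 9 − 8 = 1, and the invariant factors of ∂_1 are all 1, so H_0 = Z.
  H_1: rank ker ∂_1 − rank ∂_2 = (27 − 8) − 18 = 1, and ∂_2 has invariant factor 2 > 1, so H_1 = Z × Z/2.
  H_2: rank ker ∂_2 − rank ∂_3 = (18 − 18) − 0 = 0, and there is no ∂_3, so H_2 = 0.

H_0 = Z,  H_1 = Z × Z/2,  H_2 = 0.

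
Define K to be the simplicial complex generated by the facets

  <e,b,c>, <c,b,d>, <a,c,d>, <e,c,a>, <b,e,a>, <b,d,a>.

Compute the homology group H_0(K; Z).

Order the vertices as a < b < c < d < e. Listing each simplex with vertices in this order, K has dimension 2 with simplices:

  0-simplices (5): a, b, c, d, e
  1-simplices (9): ab, ac, ad, ae, bc, bd, be, cd, ce
  2-simplices (6): abd, abe, acd, ace, bcd, bce

giving chain groups C_0 ≅ Z^5, C_1 ≅ Z^9, C_2 ≅ Z^6.

Boundary ∂_1: C_1 → C_0 maps an edge to its endpoints' difference, ∂[p,q] = q − p. For instance
  ∂ae = e − a.
This gives a 5×9 integer matrix of rank 4; reducing to Smith normal form yields diagonal entries (1,1,1,1).

Boundary ∂_2: C_2 → C_1 maps a triangle to the signed sum of its edges. For instance
  ∂ace = ce − ae + ac,
  ∂acd = cd − ad + ac.
The 9×6 boundary matrix has rank 5 and Smith normal form diag(1,1,1,1,1).

Reading off H_k = ker ∂_k / im ∂_{k+1}:

  H_0: rank C_0 − rank ∂_1 = 5 − 4 = 1, and the invariant factors of ∂_1 are all 1, so H_0 = Z.

H_0 ≅ Z.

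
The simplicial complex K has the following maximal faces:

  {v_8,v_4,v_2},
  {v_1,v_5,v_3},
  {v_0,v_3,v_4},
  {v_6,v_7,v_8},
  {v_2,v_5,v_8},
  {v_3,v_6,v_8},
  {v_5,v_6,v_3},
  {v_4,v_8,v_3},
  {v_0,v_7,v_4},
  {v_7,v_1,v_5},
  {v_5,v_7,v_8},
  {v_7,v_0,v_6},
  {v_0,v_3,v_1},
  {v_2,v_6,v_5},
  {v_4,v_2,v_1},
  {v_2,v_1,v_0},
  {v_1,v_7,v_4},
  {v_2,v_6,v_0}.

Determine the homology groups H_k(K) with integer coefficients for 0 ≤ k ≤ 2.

H_0 ≅ Z,  H_1 ≅ Z × Z/2,  H_2 = 0.

We work with the vertex ordering v_0 < v_1 < v_2 < v_3 < v_4 < v_5 < v_6 < v_7 < v_8. The simplices of K, each written with vertices in increasing order, are:

  0-simplices (9): [v_0], [v_1], [v_2], [v_3], [v_4], [v_5], [v_6], [v_7], [v_8]
  1-simplices (27): (27 of them)
  2-simplices (18): (18 of them)

so the chain groups are C_0 ≅ Z^9, C_1 ≅ Z^27, C_2 ≅ Z^18.

Boundary ∂_1: C_1 → C_0 maps an edge to its endpoints' difference, ∂[p,q] = q − p. For instance
  ∂[v_0,v_2] = [v_2] − [v_0].
The resulting 9×27 matrix has rank 8, and its Smith normal form has invariant factors (1,1,1,1,1,1,1,1).

∂_2: C_2 → C_1 sends each 2-simplex [p,q,r] to [q,r] − [p,r] + [p,q]. For instance
  ∂[v_2,v_4,v_8] = [v_4,v_8] − [v_2,v_8] + [v_2,v_4],
  ∂[v_3,v_6,v_8] = [v_6,v_8] − [v_3,v_8] + [v_3,v_6].
The resulting 27×18 matrix has rank 18, and its Smith normal form has invariant factors (1,1,1,1,1,1,1,1,1,1,1,1,1,1,1,1,1,2).

Now H_k = ker ∂_k / im ∂_{k+1}, so:

  H_0: rank C_0 − rank ∂_1 = 9 − 8 = 1, and the invariant factors of ∂_1 are all 1, so H_0 = Z.
  H_1: rank ker ∂_1 − rank ∂_2 = (27 − 8) − 18 = 1, and ∂_2 has invariant factor 2 > 1, so H_1 = Z × Z/2.
  H_2: rank ker ∂_2 − rank ∂_3 = (18 − 18) − 0 = 0, and there is no ∂_3, so H_2 = 0.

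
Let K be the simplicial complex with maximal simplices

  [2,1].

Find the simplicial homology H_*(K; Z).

Fix the vertex order 1 < 2 and write every simplex with vertices in increasing order. Then dim K = 1 and the simplices of K are:

  0-simplices (2): [1], [2]
  1-simplices (1): [1,2]

so the chain groups are C_0 ≅ Z^2, C_1 ≅ Z^1.

∂_1: C_1 → C_0 sends each edge [p,q] (with p < q) to q − p. For instance
  ∂[1,2] = [2] − [1].
As a 2×1 matrix over Z this has rank 1, with invariant factors (1).

Reading off H_k = ker ∂_k / im ∂_{k+1}:

  H_0: rank C_0 − rank ∂_1 = 2 − 1 = 1, and the invariant factors of ∂_1 are all 1, so H_0 ≅ Z.
  H_1: rank ker ∂_1 − rank ∂_2 = (1 − 1) − 0 = 0, and there is no ∂_2, so H_1 ≅ 0.

As a check, the Euler characteristic is 2 − 1 = 1, which agrees with 1 − 0 = 1.
(K is a triangulation of the 1-simplex.)

H_0 = Z,  H_1 = 0.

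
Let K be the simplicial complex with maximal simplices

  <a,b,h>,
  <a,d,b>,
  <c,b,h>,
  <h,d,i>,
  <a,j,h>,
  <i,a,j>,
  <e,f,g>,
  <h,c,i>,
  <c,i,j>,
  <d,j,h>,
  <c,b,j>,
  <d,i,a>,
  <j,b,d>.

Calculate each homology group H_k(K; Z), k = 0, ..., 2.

H_0 ≅ Z^2,  H_1 ≅ Z_2,  H_2 = 0.

Take the total order a < b < c < d < e < f < g < h < i < j on the vertex set. Then K (dimension 2) consists of the simplices:

  0-simplices (10): a, b, c, d, e, f, g, h, i, j
  1-simplices (21): ab, ad, ah, ai, aj, bc, bd, bh, bj, ch, ci, cj, dh, di, dj, ef, eg, fg, hi, hj, ij
  2-simplices (13): abd, abh, adi, ahj, aij, bch, bcj, bdj, chi, cij, dhi, dhj, efg

so the chain groups are C_0 ≅ Z^10, C_1 ≅ Z^21, C_2 ≅ Z^13.

∂_1: C_1 → C_0 maps an edge to its endpoints' difference, ∂[p,q] = q − p.
As a 10×21 matrix over Z this has rank 8, with invariant factors (1,1,1,1,1,1,1,1).

∂_2: C_2 → C_1 maps a triangle to the signed sum of its edges. For instance
  ∂abh = bh − ah + ab,
  ∂efg = fg − eg + ef.
The 21×13 boundary matrix has rank 13 and Smith normal form diag(1,1,1,1,1,1,1,1,1,1,1,1,2).

Reading off H_k = ker ∂_k / im ∂_{k+1}:

  H_0: rank C_0 − rank ∂_1 = 10 − 8 = 2, and the invariant factors of ∂_1 are all 1, so H_0 = Z^2.
  H_1: rank ker ∂_1 − rank ∂_2 = (21 − 8) − 13 = 0, and ∂_2 has invariant factor 2 > 1, so H_1 = Z_2.
  H_2: rank ker ∂_2 − rank ∂_3 = (13 − 13) − 0 = 0, and there is no ∂_3, so H_2 = 0.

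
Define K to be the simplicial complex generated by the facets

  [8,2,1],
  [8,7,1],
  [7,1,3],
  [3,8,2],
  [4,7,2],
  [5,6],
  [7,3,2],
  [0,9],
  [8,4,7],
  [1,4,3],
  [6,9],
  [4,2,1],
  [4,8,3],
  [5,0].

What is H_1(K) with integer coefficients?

H_1 ≅ Z ⊕ Z/2.

Fix the vertex order 0 < 1 < 2 < 3 < 4 < 5 < 6 < 7 < 8 < 9 and write every simplex with vertices in increasing order. Then dim K = 2 and the simplices of K are:

  0-simplices (10): [0], [1], [2], [3], [4], [5], [6], [7], [8], [9]
  1-simplices (19): [0,5], [0,9], [1,2], [1,3], [1,4], [1,7], [1,8], [2,3], [2,4], [2,7], [2,8], [3,4], [3,7], [3,8], [4,7], [4,8], [5,6], [6,9], [7,8]
  2-simplices (10): [1,2,4], [1,2,8], [1,3,4], [1,3,7], [1,7,8], [2,3,7], [2,3,8], [2,4,7], [3,4,8], [4,7,8]

giving chain groups C_0 ≅ Z^10, C_1 ≅ Z^19, C_2 ≅ Z^10.

The boundary map ∂_1: C_1 → C_0 is given by ∂[p,q] = [q] − [p]. For instance
  ∂[2,3] = [3] − [2].
This gives a 10×19 integer matrix of rank 8; reducing to Smith normal form yields diagonal entries (1,1,1,1,1,1,1,1).

Boundary ∂_2: C_2 → C_1 sends each 2-simplex [p,q,r] to [q,r] − [p,r] + [p,q]. For instance
  ∂[1,2,8] = [2,8] − [1,8] + [1,2],
  ∂[2,4,7] = [4,7] − [2,7] + [2,4].
The resulting 19×10 matrix has rank 10, and its Smith normal form has invariant factors (1,1,1,1,1,1,1,1,1,2).

Reading off H_k = ker ∂_k / im ∂_{k+1}:

  H_1: rank ker ∂_1 − rank ∂_2 = (19 − 8) − 10 = 1, and ∂_2 has invariant factor 2 > 1, so H_1 = Z ⊕ Z/2.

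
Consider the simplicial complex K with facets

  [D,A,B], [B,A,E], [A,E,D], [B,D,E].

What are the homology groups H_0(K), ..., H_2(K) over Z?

H_0 ≅ Z,  H_1 = 0,  H_2 ≅ Z.

K has 4 vertices, 6 edges, 4 triangles.
rank ∂_0 = 0, rank ∂_1 = 3 ⇒ b_0 = 4 − 0 − 3 = 1; all invariant factors of ∂_1 are 1 so no torsion. So H_0 = Z.
rank ∂_1 = 3, rank ∂_2 = 3 ⇒ b_1 = 6 − 3 − 3 = 0; all invariant factors of ∂_2 are 1 so no torsion. So H_1 = 0.
rank ∂_2 = 3, rank ∂_3 = 0 ⇒ b_2 = 4 − 3 − 0 = 1. So H_2 = Z.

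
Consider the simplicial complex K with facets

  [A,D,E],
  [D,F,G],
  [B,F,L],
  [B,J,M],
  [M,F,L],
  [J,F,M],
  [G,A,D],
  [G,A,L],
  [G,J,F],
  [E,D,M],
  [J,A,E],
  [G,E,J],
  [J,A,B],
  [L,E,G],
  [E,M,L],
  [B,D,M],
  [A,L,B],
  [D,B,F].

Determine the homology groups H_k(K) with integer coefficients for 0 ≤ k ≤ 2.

H_0 ≅ Z,  H_1 ≅ Z ⊕ Z/2Z,  H_2 = 0.

We work with the vertex ordering A < B < D < E < F < G < J < L < M. The simplices of K, each written with vertices in increasing order, are:

  0-simplices (9): A, B, D, E, F, G, J, L, M
  1-simplices (27): AB, AD, AE, AG, AJ, AL, BD, BF, BJ, BL, BM, DE, DF, DG, DM, EG, EJ, EL, EM, FG, FJ, FL, FM, GJ, GL, JM, LM
  2-simplices (18): ABJ, ABL, ADE, ADG, AEJ, AGL, BDF, BDM, BFL, BJM, DEM, DFG, EGJ, EGL, ELM, FGJ, FJM, FLM

giving chain groups C_0 ≅ Z^9, C_1 ≅ Z^27, C_2 ≅ Z^18.

∂_1: C_1 → C_0 sends each edge [p,q] (with p < q) to q − p.
As a 9×27 matrix over Z this has rank 8, with invariant factors (1,1,1,1,1,1,1,1).

The boundary map ∂_2: C_2 → C_1 sends each 2-simplex [p,q,r] to [q,r] − [p,r] + [p,q]. For instance
  ∂EGL = GL − EL + EG,
  ∂ELM = LM − EM + EL.
The 27×18 boundary matrix has rank 18 and Smith normal form diag(1,1,1,1,1,1,1,1,1,1,1,1,1,1,1,1,1,2).

Computing H_k = (kernel of ∂_k) / (image of ∂_{k+1}):

  H_0: rank C_0 − rank ∂_1 = 9 − 8 = 1, and the invariant factors of ∂_1 are all 1, so H_0 ≅ Z.
  H_1: rank ker ∂_1 − rank ∂_2 = (27 − 8) − 18 = 1, and ∂_2 has invariant factor 2 > 1, so H_1 ≅ Z ⊕ Z/2Z.
  H_2: rank ker ∂_2 − rank ∂_3 = (18 − 18) − 0 = 0, and there is no ∂_3, so H_2 ≅ 0.

As a check, the Euler characteristic is 9 − 27 + 18 = 0, which agrees with 1 − 1 + 0 = 0.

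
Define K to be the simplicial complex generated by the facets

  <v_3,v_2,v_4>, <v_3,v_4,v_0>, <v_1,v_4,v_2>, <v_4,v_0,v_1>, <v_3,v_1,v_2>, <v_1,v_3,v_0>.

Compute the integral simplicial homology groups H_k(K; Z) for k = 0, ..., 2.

We work with the vertex ordering v_0 < v_1 < v_2 < v_3 < v_4. The simplices of K, each written with vertices in increasing order, are:

  0-simplices (5): [v_0], [v_1], [v_2], [v_3], [v_4]
  1-simplices (9): [v_0,v_1], [v_0,v_3], [v_0,v_4], [v_1,v_2], [v_1,v_3], [v_1,v_4], [v_2,v_3], [v_2,v_4], [v_3,v_4]
  2-simplices (6): [v_0,v_1,v_3], [v_0,v_1,v_4], [v_0,v_3,v_4], [v_1,v_2,v_3], [v_1,v_2,v_4], [v_2,v_3,v_4]

Hence C_0 ≅ Z^5, C_1 ≅ Z^9, C_2 ≅ Z^6.

Boundary ∂_1: C_1 → C_0 sends each edge [p,q] (with p < q) to q − p. For instance
  ∂[v_2,v_3] = [v_3] − [v_2].
This gives a 5×9 integer matrix of rank 4; reducing to Smith normal form yields diagonal entries (1,1,1,1).

Boundary ∂_2: C_2 → C_1 sends each 2-simplex [p,q,r] to [q,r] − [p,r] + [p,q]. For instance
  ∂[v_0,v_1,v_4] = [v_1,v_4] − [v_0,v_4] + [v_0,v_1],
  ∂[v_1,v_2,v_3] = [v_2,v_3] − [v_1,v_3] + [v_1,v_2].
As a 9×6 matrix over Z this has rank 5, with invariant factors (1,1,1,1,1).

From H_k ≅ ker(∂_k) / im(∂_{k+1}) we obtain:

  H_0: rank C_0 − rank ∂_1 = 5 − 4 = 1, and the invariant factors of ∂_1 are all 1, so H_0 = Z.
  H_1: rank ker ∂_1 − rank ∂_2 = (9 − 4) − 5 = 0, and the invariant factors of ∂_2 are all 1, so H_1 = 0.
  H_2: rank ker ∂_2 − rank ∂_3 = (6 − 5) − 0 = 1, and there is no ∂_3, so H_2 = Z.

H_0 = Z,  H_1 = 0,  H_2 = Z.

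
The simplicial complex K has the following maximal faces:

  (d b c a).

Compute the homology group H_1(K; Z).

H_1 ≅ 0.

Take the total order a < b < c < d on the vertex set. Then K (dimension 3) consists of the simplices:

  0-simplices (4): a, b, c, d
  1-simplices (6): ab, ac, ad, bc, bd, cd
  2-simplices (4): abc, abd, acd, bcd
  3-simplices (1): abcd

so the chain groups are C_0 ≅ Z^4, C_1 ≅ Z^6, C_2 ≅ Z^4, C_3 ≅ Z^1.

∂_1: C_1 → C_0 maps an edge to its endpoints' difference, ∂[p,q] = q − p.
This gives a 4×6 integer matrix of rank 3; reducing to Smith normal form yields diagonal entries (1,1,1).

Boundary ∂_2: C_2 → C_1 acts by ∂[p,q,r] = [q,r] − [p,r] + [p,q]. For instance
  ∂bcd = cd − bd + bc,
  ∂abc = bc − ac + ab.
The 6×4 boundary matrix has rank 3 and Smith normal form diag(1,1,1).

Boundary ∂_3: C_3 → C_2 sends each 3-simplex σ to the alternating sum Σ_i (−1)^i (σ with its i-th vertex removed). For instance
  ∂abcd = bcd − acd + abd − abc.
The 4×1 boundary matrix has rank 1 and Smith normal form diag(1).

From H_k ≅ ker(∂_k) / im(∂_{k+1}) we obtain:

  H_1: rank ker ∂_1 − rank ∂_2 = (6 − 3) − 3 = 0, and the invariant factors of ∂_2 are all 1, so H_1 ≅ 0.

(K is a triangulation of the 3-simplex.)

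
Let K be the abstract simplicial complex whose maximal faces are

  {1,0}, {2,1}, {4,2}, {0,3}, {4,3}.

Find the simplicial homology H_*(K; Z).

H_0 ≅ Z,  H_1 ≅ Z.

Fix the vertex order 0 < 1 < 2 < 3 < 4 and write every simplex with vertices in increasing order. Then dim K = 1 and the simplices of K are:

  0-simplices (5): [0], [1], [2], [3], [4]
  1-simplices (5): [0,1], [0,3], [1,2], [2,4], [3,4]

so the chain groups are C_0 ≅ Z^5, C_1 ≅ Z^5.

The boundary map ∂_1: C_1 → C_0 maps an edge to its endpoints' difference, ∂[p,q] = q − p. For instance
  ∂[1,2] = [2] − [1].
As a 5×5 matrix over Z this has rank 4, with invariant factors (1,1,1,1).

Now H_k = ker ∂_k / im ∂_{k+1}, so:

  H_0: rank C_0 − rank ∂_1 = 5 − 4 = 1, and the invariant factors of ∂_1 are all 1, so H_0 = Z.
  H_1: rank ker ∂_1 − rank ∂_2 = (5 − 4) − 0 = 1, and there is no ∂_2, so H_1 = Z.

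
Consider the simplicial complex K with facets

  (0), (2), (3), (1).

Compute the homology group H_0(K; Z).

Order the vertices as 0 < 1 < 2 < 3. Listing each simplex with vertices in this order, K has dimension 0 with simplices:

  0-simplices (4): [0], [1], [2], [3]

giving chain groups C_0 ≅ Z^4.

Computing H_k = (kernel of ∂_k) / (image of ∂_{k+1}):

  H_0: rank C_0 − rank ∂_1 = 4 − 0 = 4, and there is no ∂_1, so H_0 ≅ Z^4.

(K is a triangulation of a set of 4 points.)

H_0 = Z^4.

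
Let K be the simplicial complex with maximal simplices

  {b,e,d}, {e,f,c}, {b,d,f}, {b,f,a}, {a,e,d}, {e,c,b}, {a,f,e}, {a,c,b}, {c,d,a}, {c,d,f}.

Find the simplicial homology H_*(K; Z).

We work with the vertex ordering a < b < c < d < e < f. The simplices of K, each written with vertices in increasing order, are:

  0-simplices (6): a, b, c, d, e, f
  1-simplices (15): ab, ac, ad, ae, af, bc, bd, be, bf, cd, ce, cf, de, df, ef
  2-simplices (10): abc, abf, acd, ade, aef, bce, bde, bdf, cdf, cef

so the chain groups are C_0 ≅ Z^6, C_1 ≅ Z^15, C_2 ≅ Z^10.

Boundary ∂_1: C_1 → C_0 sends each edge [p,q] (with p < q) to q − p.
This gives a 6×15 integer matrix of rank 5; reducing to Smith normal form yields diagonal entries (1,1,1,1,1).

Boundary ∂_2: C_2 → C_1 acts by ∂[p,q,r] = [q,r] − [p,r] + [p,q]. For instance
  ∂ade = de − ae + ad,
  ∂abf = bf − af + ab.
The 15×10 boundary matrix has rank 10 and Smith normal form diag(1,1,1,1,1,1,1,1,1,2).

Computing H_k = (kernel of ∂_k) / (image of ∂_{k+1}):

  H_0: rank C_0 − rank ∂_1 = 6 − 5 = 1, and the invariant factors of ∂_1 are all 1, so H_0 = Z.
  H_1: rank ker ∂_1 − rank ∂_2 = (15 − 5) − 10 = 0, and ∂_2 has invariant factor 2 > 1, so H_1 = Z/2.
  H_2: rank ker ∂_2 − rank ∂_3 = (10 − 10) − 0 = 0, and there is no ∂_3, so H_2 = 0.

H_0 = Z,  H_1 = Z/2,  H_2 = 0.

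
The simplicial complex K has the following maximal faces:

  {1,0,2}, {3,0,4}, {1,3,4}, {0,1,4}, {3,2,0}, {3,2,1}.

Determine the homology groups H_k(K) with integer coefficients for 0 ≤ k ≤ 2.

H_0 ≅ Z,  H_1 = 0,  H_2 ≅ Z.

Order the vertices as 0 < 1 < 2 < 3 < 4. Listing each simplex with vertices in this order, K has dimension 2 with simplices:

  0-simplices (5): [0], [1], [2], [3], [4]
  1-simplices (9): [0,1], [0,2], [0,3], [0,4], [1,2], [1,3], [1,4], [2,3], [3,4]
  2-simplices (6): [0,1,2], [0,1,4], [0,2,3], [0,3,4], [1,2,3], [1,3,4]

giving chain groups C_0 ≅ Z^5, C_1 ≅ Z^9, C_2 ≅ Z^6.

Boundary ∂_1: C_1 → C_0 maps an edge to its endpoints' difference, ∂[p,q] = q − p.
The 5×9 boundary matrix has rank 4 and Smith normal form diag(1,1,1,1).

∂_2: C_2 → C_1 maps a triangle to the signed sum of its edges. For instance
  ∂[0,2,3] = [2,3] − [0,3] + [0,2],
  ∂[0,1,4] = [1,4] − [0,4] + [0,1].
The 9×6 boundary matrix has rank 5 and Smith normal form diag(1,1,1,1,1).

Now H_k = ker ∂_k / im ∂_{k+1}, so:

  H_0: rank C_0 − rank ∂_1 = 5 − 4 = 1, and the invariant factors of ∂_1 are all 1, so H_0 = Z.
  H_1: rank ker ∂_1 − rank ∂_2 = (9 − 4) − 5 = 0, and the invariant factors of ∂_2 are all 1, so H_1 = 0.
  H_2: rank ker ∂_2 − rank ∂_3 = (6 − 5) − 0 = 1, and there is no ∂_3, so H_2 = Z.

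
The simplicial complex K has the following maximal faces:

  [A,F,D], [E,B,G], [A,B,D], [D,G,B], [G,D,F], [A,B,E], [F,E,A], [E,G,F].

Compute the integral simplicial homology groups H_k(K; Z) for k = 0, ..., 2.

H_0 ≅ Z,  H_1 = 0,  H_2 ≅ Z.

We work with the vertex ordering A < B < D < E < F < G. The simplices of K, each written with vertices in increasing order, are:

  0-simplices (6): A, B, D, E, F, G
  1-simplices (12): AB, AD, AE, AF, BD, BE, BG, DF, DG, EF, EG, FG
  2-simplices (8): ABD, ABE, ADF, AEF, BDG, BEG, DFG, EFG

Hence C_0 ≅ Z^6, C_1 ≅ Z^12, C_2 ≅ Z^8.

The boundary map ∂_1: C_1 → C_0 sends each edge [p,q] (with p < q) to q − p. For instance
  ∂BD = D − B.
This gives a 6×12 integer matrix of rank 5; reducing to Smith normal form yields diagonal entries (1,1,1,1,1).

Boundary ∂_2: C_2 → C_1 sends each 2-simplex [p,q,r] to [q,r] − [p,r] + [p,q]. For instance
  ∂ADF = DF − AF + AD,
  ∂EFG = FG − EG + EF.
The resulting 12×8 matrix has rank 7, and its Smith normal form has invariant factors (1,1,1,1,1,1,1).

Now H_k = ker ∂_k / im ∂_{k+1}, so:

  H_0: rank C_0 − rank ∂_1 = 6 − 5 = 1, and the invariant factors of ∂_1 are all 1, so H_0 ≅ Z.
  H_1: rank ker ∂_1 − rank ∂_2 = (12 − 5) − 7 = 0, and the invariant factors of ∂_2 are all 1, so H_1 ≅ 0.
  H_2: rank ker ∂_2 − rank ∂_3 = (8 − 7) − 0 = 1, and there is no ∂_3, so H_2 ≅ Z.

(K is a triangulation of the 2-sphere S^2.)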